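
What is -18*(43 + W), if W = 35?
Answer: -1404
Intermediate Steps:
-18*(43 + W) = -18*(43 + 35) = -18*78 = -1404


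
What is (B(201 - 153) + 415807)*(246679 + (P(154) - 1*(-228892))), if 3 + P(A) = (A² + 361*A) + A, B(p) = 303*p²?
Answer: 618260690408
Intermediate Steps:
P(A) = -3 + A² + 362*A (P(A) = -3 + ((A² + 361*A) + A) = -3 + (A² + 362*A) = -3 + A² + 362*A)
(B(201 - 153) + 415807)*(246679 + (P(154) - 1*(-228892))) = (303*(201 - 153)² + 415807)*(246679 + ((-3 + 154² + 362*154) - 1*(-228892))) = (303*48² + 415807)*(246679 + ((-3 + 23716 + 55748) + 228892)) = (303*2304 + 415807)*(246679 + (79461 + 228892)) = (698112 + 415807)*(246679 + 308353) = 1113919*555032 = 618260690408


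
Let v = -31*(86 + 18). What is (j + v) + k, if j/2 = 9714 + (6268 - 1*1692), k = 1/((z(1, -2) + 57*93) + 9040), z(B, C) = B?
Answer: 363655753/14342 ≈ 25356.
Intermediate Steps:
k = 1/14342 (k = 1/((1 + 57*93) + 9040) = 1/((1 + 5301) + 9040) = 1/(5302 + 9040) = 1/14342 ≈ 6.9725e-5)
j = 28580 (j = 2*(9714 + (6268 - 1*1692)) = 2*(9714 + (6268 - 1692)) = 2*(9714 + 4576) = 2*14290 = 28580)
v = -3224 (v = -31*104 = -3224)
(j + v) + k = (28580 - 3224) + 1/14342 = 25356 + 1/14342 = 363655753/14342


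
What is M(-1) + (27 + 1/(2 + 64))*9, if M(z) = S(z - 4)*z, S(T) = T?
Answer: 5459/22 ≈ 248.14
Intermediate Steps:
M(z) = z*(-4 + z) (M(z) = (z - 4)*z = (-4 + z)*z = z*(-4 + z))
M(-1) + (27 + 1/(2 + 64))*9 = -(-4 - 1) + (27 + 1/(2 + 64))*9 = -1*(-5) + (27 + 1/66)*9 = 5 + (27 + 1/66)*9 = 5 + (1783/66)*9 = 5 + 5349/22 = 5459/22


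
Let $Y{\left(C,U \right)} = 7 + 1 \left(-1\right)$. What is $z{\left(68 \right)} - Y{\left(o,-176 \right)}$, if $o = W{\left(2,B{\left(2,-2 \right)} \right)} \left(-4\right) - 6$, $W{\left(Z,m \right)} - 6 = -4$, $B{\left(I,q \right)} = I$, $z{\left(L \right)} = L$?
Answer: $62$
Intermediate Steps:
$W{\left(Z,m \right)} = 2$ ($W{\left(Z,m \right)} = 6 - 4 = 2$)
$o = -14$ ($o = 2 \left(-4\right) - 6 = -8 - 6 = -14$)
$Y{\left(C,U \right)} = 6$ ($Y{\left(C,U \right)} = 7 - 1 = 6$)
$z{\left(68 \right)} - Y{\left(o,-176 \right)} = 68 - 6 = 62$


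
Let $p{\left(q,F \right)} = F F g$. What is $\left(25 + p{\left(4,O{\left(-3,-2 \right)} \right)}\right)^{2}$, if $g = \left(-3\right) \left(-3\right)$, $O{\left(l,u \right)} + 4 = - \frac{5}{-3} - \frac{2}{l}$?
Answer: $2500$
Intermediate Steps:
$O{\left(l,u \right)} = - \frac{7}{3} - \frac{2}{l}$ ($O{\left(l,u \right)} = -4 - \left(- \frac{5}{3} + \frac{2}{l}\right) = -4 + \left(\frac{5}{3} - \frac{2}{l}\right) = - \frac{7}{3} - \frac{2}{l}$)
$g = 9$
$p{\left(q,F \right)} = 9 F^{2}$ ($p{\left(q,F \right)} = F F 9 = F^{2} \cdot 9 = 9 F^{2}$)
$\left(25 + p{\left(4,O{\left(-3,-2 \right)} \right)}\right)^{2} = \left(25 + 9 \left(- \frac{7}{3} - \frac{2}{-3}\right)^{2}\right)^{2} = \left(25 + 9 \left(- \frac{7}{3} - - \frac{2}{3}\right)^{2}\right)^{2} = \left(25 + 9 \left(- \frac{7}{3} + \frac{2}{3}\right)^{2}\right)^{2} = \left(25 + 9 \left(- \frac{5}{3}\right)^{2}\right)^{2} = \left(25 + 9 \cdot \frac{25}{9}\right)^{2} = \left(25 + 25\right)^{2} = 50^{2} = 2500$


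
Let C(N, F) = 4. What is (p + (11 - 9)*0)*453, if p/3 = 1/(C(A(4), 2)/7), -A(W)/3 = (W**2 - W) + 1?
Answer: 9513/4 ≈ 2378.3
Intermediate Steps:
A(W) = -3 - 3*W**2 + 3*W (A(W) = -3*((W**2 - W) + 1) = -3*(1 + W**2 - W) = -3 - 3*W**2 + 3*W)
p = 21/4 (p = 3/((4/7)) = 3/(((1/7)*4)) = 3/(4/7) = 3*(7/4) = 21/4 ≈ 5.2500)
(p + (11 - 9)*0)*453 = (21/4 + (11 - 9)*0)*453 = (21/4 + 2*0)*453 = (21/4 + 0)*453 = (21/4)*453 = 9513/4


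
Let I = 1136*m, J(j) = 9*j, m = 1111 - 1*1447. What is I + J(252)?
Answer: -379428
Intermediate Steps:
m = -336 (m = 1111 - 1447 = -336)
I = -381696 (I = 1136*(-336) = -381696)
I + J(252) = -381696 + 9*252 = -381696 + 2268 = -379428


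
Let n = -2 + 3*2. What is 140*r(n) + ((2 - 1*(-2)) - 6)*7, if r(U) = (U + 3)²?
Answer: 6846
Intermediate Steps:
n = 4 (n = -2 + 6 = 4)
r(U) = (3 + U)²
140*r(n) + ((2 - 1*(-2)) - 6)*7 = 140*(3 + 4)² + ((2 - 1*(-2)) - 6)*7 = 140*7² + ((2 + 2) - 6)*7 = 140*49 + (4 - 6)*7 = 6860 - 2*7 = 6860 - 14 = 6846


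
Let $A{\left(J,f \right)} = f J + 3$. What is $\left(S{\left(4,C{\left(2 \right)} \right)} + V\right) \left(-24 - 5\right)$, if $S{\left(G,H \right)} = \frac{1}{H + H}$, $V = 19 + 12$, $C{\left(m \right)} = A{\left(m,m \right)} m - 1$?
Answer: $- \frac{23403}{26} \approx -900.12$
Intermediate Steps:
$A{\left(J,f \right)} = 3 + J f$ ($A{\left(J,f \right)} = J f + 3 = 3 + J f$)
$C{\left(m \right)} = -1 + m \left(3 + m^{2}\right)$ ($C{\left(m \right)} = \left(3 + m m\right) m - 1 = \left(3 + m^{2}\right) m - 1 = m \left(3 + m^{2}\right) - 1 = -1 + m \left(3 + m^{2}\right)$)
$V = 31$
$S{\left(G,H \right)} = \frac{1}{2 H}$
$\left(S{\left(4,C{\left(2 \right)} \right)} + V\right) \left(-24 - 5\right) = \left(\frac{1}{2 \left(-1 + 2 \left(3 + 2^{2}\right)\right)} + 31\right) \left(-24 - 5\right) = \left(\frac{1}{2 \left(-1 + 2 \left(3 + 4\right)\right)} + 31\right) \left(-24 - 5\right) = \left(\frac{1}{2 \left(-1 + 2 \cdot 7\right)} + 31\right) \left(-29\right) = \left(\frac{1}{2 \left(-1 + 14\right)} + 31\right) \left(-29\right) = \left(\frac{1}{2 \cdot 13} + 31\right) \left(-29\right) = \left(\frac{1}{2} \cdot \frac{1}{13} + 31\right) \left(-29\right) = \left(\frac{1}{26} + 31\right) \left(-29\right) = \frac{807}{26} \left(-29\right) = - \frac{23403}{26}$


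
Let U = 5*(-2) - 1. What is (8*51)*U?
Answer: -4488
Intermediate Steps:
U = -11 (U = -10 - 1 = -11)
(8*51)*U = (8*51)*(-11) = 408*(-11) = -4488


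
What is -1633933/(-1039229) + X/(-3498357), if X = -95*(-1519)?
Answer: 5566115007236/3635594046753 ≈ 1.5310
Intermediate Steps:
X = 144305
-1633933/(-1039229) + X/(-3498357) = -1633933/(-1039229) + 144305/(-3498357) = -1633933*(-1/1039229) + 144305*(-1/3498357) = 1633933/1039229 - 144305/3498357 = 5566115007236/3635594046753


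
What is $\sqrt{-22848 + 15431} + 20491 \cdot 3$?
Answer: $61473 + i \sqrt{7417} \approx 61473.0 + 86.122 i$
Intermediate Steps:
$\sqrt{-22848 + 15431} + 20491 \cdot 3 = \sqrt{-7417} + 61473 = i \sqrt{7417} + 61473 = 61473 + i \sqrt{7417}$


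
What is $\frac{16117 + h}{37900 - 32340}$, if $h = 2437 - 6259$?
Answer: $\frac{2459}{1112} \approx 2.2113$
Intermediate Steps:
$h = -3822$ ($h = 2437 - 6259 = -3822$)
$\frac{16117 + h}{37900 - 32340} = \frac{16117 - 3822}{37900 - 32340} = \frac{12295}{5560} = 12295 \cdot \frac{1}{5560} = \frac{2459}{1112}$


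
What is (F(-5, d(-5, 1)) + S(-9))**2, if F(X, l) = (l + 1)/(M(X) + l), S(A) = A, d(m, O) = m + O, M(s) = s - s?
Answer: 1089/16 ≈ 68.063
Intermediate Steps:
M(s) = 0
d(m, O) = O + m
F(X, l) = (1 + l)/l (F(X, l) = (l + 1)/(0 + l) = (1 + l)/l)
(F(-5, d(-5, 1)) + S(-9))**2 = ((1 + (1 - 5))/(1 - 5) - 9)**2 = ((1 - 4)/(-4) - 9)**2 = (-1/4*(-3) - 9)**2 = (3/4 - 9)**2 = (-33/4)**2 = 1089/16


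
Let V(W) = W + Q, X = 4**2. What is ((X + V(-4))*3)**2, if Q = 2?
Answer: 1764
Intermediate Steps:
X = 16
V(W) = 2 + W (V(W) = W + 2 = 2 + W)
((X + V(-4))*3)**2 = ((16 + (2 - 4))*3)**2 = ((16 - 2)*3)**2 = (14*3)**2 = 42**2 = 1764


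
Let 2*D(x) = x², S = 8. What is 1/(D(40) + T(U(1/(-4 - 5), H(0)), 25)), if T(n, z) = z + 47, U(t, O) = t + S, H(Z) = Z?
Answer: 1/872 ≈ 0.0011468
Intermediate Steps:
U(t, O) = 8 + t (U(t, O) = t + 8 = 8 + t)
T(n, z) = 47 + z
D(x) = x²/2
1/(D(40) + T(U(1/(-4 - 5), H(0)), 25)) = 1/((½)*40² + (47 + 25)) = 1/((½)*1600 + 72) = 1/(800 + 72) = 1/872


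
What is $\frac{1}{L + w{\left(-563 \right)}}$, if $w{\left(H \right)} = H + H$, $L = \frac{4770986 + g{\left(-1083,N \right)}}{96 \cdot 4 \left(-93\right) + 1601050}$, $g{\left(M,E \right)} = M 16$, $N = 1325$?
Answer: $- \frac{782669}{878908465} \approx -0.0008905$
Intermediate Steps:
$g{\left(M,E \right)} = 16 M$
$L = \frac{2376829}{782669}$ ($L = \frac{4770986 + 16 \left(-1083\right)}{96 \cdot 4 \left(-93\right) + 1601050} = \frac{4770986 - 17328}{384 \left(-93\right) + 1601050} = \frac{4753658}{-35712 + 1601050} = \frac{4753658}{1565338} = 4753658 \cdot \frac{1}{1565338} = \frac{2376829}{782669} \approx 3.0368$)
$w{\left(H \right)} = 2 H$
$\frac{1}{L + w{\left(-563 \right)}} = \frac{1}{\frac{2376829}{782669} + 2 \left(-563\right)} = \frac{1}{\frac{2376829}{782669} - 1126} = \frac{1}{- \frac{878908465}{782669}} = - \frac{782669}{878908465}$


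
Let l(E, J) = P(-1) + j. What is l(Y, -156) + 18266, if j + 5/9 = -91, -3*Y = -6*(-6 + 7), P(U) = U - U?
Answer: 163570/9 ≈ 18174.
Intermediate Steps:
P(U) = 0
Y = 2 (Y = -(-2)*(-6 + 7) = -(-2) = -⅓*(-6) = 2)
j = -824/9 (j = -5/9 - 91 = -824/9 ≈ -91.556)
l(E, J) = -824/9 (l(E, J) = 0 - 824/9 = -824/9)
l(Y, -156) + 18266 = -824/9 + 18266 = 163570/9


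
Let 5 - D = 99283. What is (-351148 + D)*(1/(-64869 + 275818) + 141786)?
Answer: -13472068207703790/210949 ≈ -6.3864e+10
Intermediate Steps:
D = -99278 (D = 5 - 1*99283 = 5 - 99283 = -99278)
(-351148 + D)*(1/(-64869 + 275818) + 141786) = (-351148 - 99278)*(1/(-64869 + 275818) + 141786) = -450426*(1/210949 + 141786) = -450426*29909614915/210949 = -13472068207703790/210949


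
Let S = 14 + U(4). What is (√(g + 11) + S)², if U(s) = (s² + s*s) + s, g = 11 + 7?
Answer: (50 + √29)² ≈ 3067.5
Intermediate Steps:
g = 18
U(s) = s + 2*s² (U(s) = (s² + s²) + s = 2*s² + s = s + 2*s²)
S = 50 (S = 14 + 4*(1 + 2*4) = 14 + 4*(1 + 8) = 14 + 4*9 = 14 + 36 = 50)
(√(g + 11) + S)² = (√(18 + 11) + 50)² = (√29 + 50)² = (50 + √29)²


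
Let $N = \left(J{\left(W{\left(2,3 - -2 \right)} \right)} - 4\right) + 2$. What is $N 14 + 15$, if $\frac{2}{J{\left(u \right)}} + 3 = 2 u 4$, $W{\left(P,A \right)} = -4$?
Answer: $- \frac{69}{5} \approx -13.8$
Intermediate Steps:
$J{\left(u \right)} = \frac{2}{-3 + 8 u}$ ($J{\left(u \right)} = \frac{2}{-3 + 2 u 4} = \frac{2}{-3 + 8 u}$)
$N = - \frac{72}{35}$ ($N = \left(\frac{2}{-3 + 8 \left(-4\right)} - 4\right) + 2 = \left(\frac{2}{-3 - 32} - 4\right) + 2 = \left(\frac{2}{-35} - 4\right) + 2 = \left(2 \left(- \frac{1}{35}\right) - 4\right) + 2 = \left(- \frac{2}{35} - 4\right) + 2 = - \frac{142}{35} + 2 = - \frac{72}{35} \approx -2.0571$)
$N 14 + 15 = \left(- \frac{72}{35}\right) 14 + 15 = - \frac{144}{5} + 15 = - \frac{69}{5}$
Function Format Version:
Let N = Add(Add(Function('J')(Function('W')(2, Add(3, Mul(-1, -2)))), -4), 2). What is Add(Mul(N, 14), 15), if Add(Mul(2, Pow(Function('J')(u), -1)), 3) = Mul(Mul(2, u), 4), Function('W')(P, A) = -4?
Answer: Rational(-69, 5) ≈ -13.800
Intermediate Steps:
Function('J')(u) = Mul(2, Pow(Add(-3, Mul(8, u)), -1)) (Function('J')(u) = Mul(2, Pow(Add(-3, Mul(Mul(2, u), 4)), -1)) = Mul(2, Pow(Add(-3, Mul(8, u)), -1)))
N = Rational(-72, 35) (N = Add(Add(Mul(2, Pow(Add(-3, Mul(8, -4)), -1)), -4), 2) = Add(Add(Mul(2, Pow(Add(-3, -32), -1)), -4), 2) = Add(Add(Mul(2, Pow(-35, -1)), -4), 2) = Add(Add(Mul(2, Rational(-1, 35)), -4), 2) = Add(Add(Rational(-2, 35), -4), 2) = Add(Rational(-142, 35), 2) = Rational(-72, 35) ≈ -2.0571)
Add(Mul(N, 14), 15) = Add(Mul(Rational(-72, 35), 14), 15) = Add(Rational(-144, 5), 15) = Rational(-69, 5)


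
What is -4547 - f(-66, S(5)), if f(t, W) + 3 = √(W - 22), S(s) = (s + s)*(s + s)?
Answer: -4544 - √78 ≈ -4552.8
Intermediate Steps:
S(s) = 4*s² (S(s) = (2*s)*(2*s) = 4*s²)
f(t, W) = -3 + √(-22 + W) (f(t, W) = -3 + √(W - 22) = -3 + √(-22 + W))
-4547 - f(-66, S(5)) = -4547 - (-3 + √(-22 + 4*5²)) = -4547 - (-3 + √(-22 + 4*25)) = -4547 - (-3 + √(-22 + 100)) = -4547 - (-3 + √78) = -4547 + (3 - √78) = -4544 - √78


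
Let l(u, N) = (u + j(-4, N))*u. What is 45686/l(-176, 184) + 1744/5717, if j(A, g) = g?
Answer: -129365655/4024768 ≈ -32.142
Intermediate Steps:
l(u, N) = u*(N + u) (l(u, N) = (u + N)*u = (N + u)*u = u*(N + u))
45686/l(-176, 184) + 1744/5717 = 45686/((-176*(184 - 176))) + 1744/5717 = 45686/((-176*8)) + 1744*(1/5717) = 45686/(-1408) + 1744/5717 = 45686*(-1/1408) + 1744/5717 = -22843/704 + 1744/5717 = -129365655/4024768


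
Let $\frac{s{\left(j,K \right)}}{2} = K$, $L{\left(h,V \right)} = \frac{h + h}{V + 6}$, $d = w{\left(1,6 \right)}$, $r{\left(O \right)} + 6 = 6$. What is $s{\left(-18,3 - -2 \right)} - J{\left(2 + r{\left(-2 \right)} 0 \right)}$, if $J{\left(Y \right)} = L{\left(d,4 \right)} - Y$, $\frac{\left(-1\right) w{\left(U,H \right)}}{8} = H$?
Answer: $\frac{108}{5} \approx 21.6$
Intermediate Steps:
$r{\left(O \right)} = 0$ ($r{\left(O \right)} = -6 + 6 = 0$)
$w{\left(U,H \right)} = - 8 H$
$d = -48$ ($d = \left(-8\right) 6 = -48$)
$L{\left(h,V \right)} = \frac{2 h}{6 + V}$
$s{\left(j,K \right)} = 2 K$
$J{\left(Y \right)} = - \frac{48}{5} - Y$ ($J{\left(Y \right)} = 2 \left(-48\right) \frac{1}{6 + 4} - Y = 2 \left(-48\right) \frac{1}{10} - Y = - \frac{48}{5} - Y$)
$s{\left(-18,3 - -2 \right)} - J{\left(2 + r{\left(-2 \right)} 0 \right)} = 2 \left(3 - -2\right) - \left(- \frac{48}{5} - \left(2 + 0 \cdot 0\right)\right) = 2 \left(3 + 2\right) - \left(- \frac{48}{5} - \left(2 + 0\right)\right) = 2 \cdot 5 - \left(- \frac{48}{5} - 2\right) = 10 - \left(- \frac{48}{5} - 2\right) = 10 - - \frac{58}{5} = 10 + \frac{58}{5} = \frac{108}{5}$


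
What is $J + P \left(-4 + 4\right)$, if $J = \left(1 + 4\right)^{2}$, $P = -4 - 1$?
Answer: $25$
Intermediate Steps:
$P = -5$ ($P = -4 - 1 = -5$)
$J = 25$ ($J = 5^{2} = 25$)
$J + P \left(-4 + 4\right) = 25 - 5 \left(-4 + 4\right) = 25 - 0 = 25 + 0 = 25$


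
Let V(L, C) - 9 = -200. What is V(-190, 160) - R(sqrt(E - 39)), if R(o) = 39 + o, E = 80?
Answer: -230 - sqrt(41) ≈ -236.40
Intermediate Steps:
V(L, C) = -191 (V(L, C) = 9 - 200 = -191)
V(-190, 160) - R(sqrt(E - 39)) = -191 - (39 + sqrt(80 - 39)) = -191 - (39 + sqrt(41)) = -191 + (-39 - sqrt(41)) = -230 - sqrt(41)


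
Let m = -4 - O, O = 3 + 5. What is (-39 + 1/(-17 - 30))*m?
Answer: 22008/47 ≈ 468.26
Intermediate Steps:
O = 8
m = -12 (m = -4 - 1*8 = -4 - 8 = -12)
(-39 + 1/(-17 - 30))*m = (-39 + 1/(-17 - 30))*(-12) = (-39 + 1/(-47))*(-12) = (-39 - 1/47)*(-12) = -1834/47*(-12) = 22008/47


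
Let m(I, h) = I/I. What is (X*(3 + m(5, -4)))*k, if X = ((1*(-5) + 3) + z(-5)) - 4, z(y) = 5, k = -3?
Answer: 12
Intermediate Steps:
m(I, h) = 1
X = -1 (X = ((1*(-5) + 3) + 5) - 4 = ((-5 + 3) + 5) - 4 = (-2 + 5) - 4 = 3 - 4 = -1)
(X*(3 + m(5, -4)))*k = -(3 + 1)*(-3) = -1*4*(-3) = -4*(-3) = 12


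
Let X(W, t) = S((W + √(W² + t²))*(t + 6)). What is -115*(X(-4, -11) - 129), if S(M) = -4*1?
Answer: 15295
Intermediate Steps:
S(M) = -4
X(W, t) = -4
-115*(X(-4, -11) - 129) = -115*(-4 - 129) = -115*(-133) = 15295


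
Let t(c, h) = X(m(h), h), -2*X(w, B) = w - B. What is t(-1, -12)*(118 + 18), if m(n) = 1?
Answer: -884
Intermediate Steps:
X(w, B) = B/2 - w/2 (X(w, B) = -(w - B)/2 = B/2 - w/2)
t(c, h) = -½ + h/2 (t(c, h) = h/2 - ½*1 = h/2 - ½ = -½ + h/2)
t(-1, -12)*(118 + 18) = (-½ + (½)*(-12))*(118 + 18) = (-½ - 6)*136 = -13/2*136 = -884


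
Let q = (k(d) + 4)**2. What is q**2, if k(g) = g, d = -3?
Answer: 1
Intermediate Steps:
q = 1 (q = (-3 + 4)**2 = 1**2 = 1)
q**2 = 1**2 = 1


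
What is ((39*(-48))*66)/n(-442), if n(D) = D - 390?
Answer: 297/2 ≈ 148.50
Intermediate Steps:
n(D) = -390 + D
((39*(-48))*66)/n(-442) = ((39*(-48))*66)/(-390 - 442) = -1872*66/(-832) = -123552*(-1/832) = 297/2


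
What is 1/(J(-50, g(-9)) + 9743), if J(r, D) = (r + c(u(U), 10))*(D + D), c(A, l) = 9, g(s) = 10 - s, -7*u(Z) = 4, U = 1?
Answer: 1/8185 ≈ 0.00012217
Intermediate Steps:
u(Z) = -4/7 (u(Z) = -1/7*4 = -4/7)
J(r, D) = 2*D*(9 + r) (J(r, D) = (r + 9)*(D + D) = (9 + r)*(2*D) = 2*D*(9 + r))
1/(J(-50, g(-9)) + 9743) = 1/(2*(10 - 1*(-9))*(9 - 50) + 9743) = 1/(2*(10 + 9)*(-41) + 9743) = 1/(2*19*(-41) + 9743) = 1/(-1558 + 9743) = 1/8185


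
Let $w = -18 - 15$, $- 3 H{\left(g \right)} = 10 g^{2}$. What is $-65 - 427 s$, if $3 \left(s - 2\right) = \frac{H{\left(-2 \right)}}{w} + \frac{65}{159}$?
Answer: $- \frac{16287134}{15741} \approx -1034.7$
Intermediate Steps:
$H{\left(g \right)} = - \frac{10 g^{2}}{3}$
$w = -33$ ($w = -18 - 15 = -33$)
$s = \frac{35747}{15741}$ ($s = 2 + \frac{\frac{\left(- \frac{10}{3}\right) \left(-2\right)^{2}}{-33} + \frac{65}{159}}{3} = 2 + \frac{\left(- \frac{10}{3}\right) 4 \left(- \frac{1}{33}\right) + 65 \cdot \frac{1}{159}}{3} = 2 + \frac{\left(- \frac{40}{3}\right) \left(- \frac{1}{33}\right) + \frac{65}{159}}{3} = 2 + \frac{\frac{40}{99} + \frac{65}{159}}{3} = 2 + \frac{1}{3} \cdot \frac{4265}{5247} = 2 + \frac{4265}{15741} = \frac{35747}{15741} \approx 2.271$)
$-65 - 427 s = -65 - \frac{15263969}{15741} = - \frac{16287134}{15741}$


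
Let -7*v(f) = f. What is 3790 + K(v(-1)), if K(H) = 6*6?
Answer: 3826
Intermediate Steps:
v(f) = -f/7
K(H) = 36
3790 + K(v(-1)) = 3790 + 36 = 3826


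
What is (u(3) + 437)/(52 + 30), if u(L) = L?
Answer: 220/41 ≈ 5.3659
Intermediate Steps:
(u(3) + 437)/(52 + 30) = (3 + 437)/(52 + 30) = 440/82 = 440*(1/82) = 220/41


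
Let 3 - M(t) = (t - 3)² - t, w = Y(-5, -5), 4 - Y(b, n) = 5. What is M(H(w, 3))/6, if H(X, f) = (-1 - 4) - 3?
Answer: -21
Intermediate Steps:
Y(b, n) = -1 (Y(b, n) = 4 - 1*5 = 4 - 5 = -1)
w = -1
H(X, f) = -8 (H(X, f) = -5 - 3 = -8)
M(t) = 3 + t - (-3 + t)² (M(t) = 3 - ((t - 3)² - t) = 3 - ((-3 + t)² - t) = 3 + (t - (-3 + t)²) = 3 + t - (-3 + t)²)
M(H(w, 3))/6 = (3 - 8 - (-3 - 8)²)/6 = (3 - 8 - 1*(-11)²)*(⅙) = (3 - 8 - 1*121)*(⅙) = (3 - 8 - 121)*(⅙) = -126*⅙ = -21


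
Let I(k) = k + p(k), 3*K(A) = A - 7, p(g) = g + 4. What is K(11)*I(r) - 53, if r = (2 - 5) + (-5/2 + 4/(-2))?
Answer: -203/3 ≈ -67.667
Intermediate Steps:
p(g) = 4 + g
K(A) = -7/3 + A/3 (K(A) = (A - 7)/3 = (-7 + A)/3 = -7/3 + A/3)
r = -15/2 (r = -3 + (-5*1/2 + 4*(-1/2)) = -3 + (-5/2 - 2) = -3 - 9/2 = -15/2 ≈ -7.5000)
I(k) = 4 + 2*k (I(k) = k + (4 + k) = 4 + 2*k)
K(11)*I(r) - 53 = (-7/3 + (1/3)*11)*(4 + 2*(-15/2)) - 53 = (-7/3 + 11/3)*(4 - 15) - 53 = (4/3)*(-11) - 53 = -44/3 - 53 = -203/3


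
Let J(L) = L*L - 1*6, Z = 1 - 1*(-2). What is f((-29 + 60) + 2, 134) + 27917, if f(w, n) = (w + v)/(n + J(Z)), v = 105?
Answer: 3824767/137 ≈ 27918.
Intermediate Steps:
Z = 3 (Z = 1 + 2 = 3)
J(L) = -6 + L**2 (J(L) = L**2 - 6 = -6 + L**2)
f(w, n) = (105 + w)/(3 + n) (f(w, n) = (w + 105)/(n + (-6 + 3**2)) = (105 + w)/(n + (-6 + 9)) = (105 + w)/(n + 3) = (105 + w)/(3 + n))
f((-29 + 60) + 2, 134) + 27917 = (105 + ((-29 + 60) + 2))/(3 + 134) + 27917 = (105 + (31 + 2))/137 + 27917 = (105 + 33)/137 + 27917 = (1/137)*138 + 27917 = 138/137 + 27917 = 3824767/137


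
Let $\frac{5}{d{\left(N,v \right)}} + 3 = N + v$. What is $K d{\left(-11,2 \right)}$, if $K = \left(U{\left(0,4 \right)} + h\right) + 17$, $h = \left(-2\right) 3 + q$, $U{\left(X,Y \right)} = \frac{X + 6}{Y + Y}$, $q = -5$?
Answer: $- \frac{45}{16} \approx -2.8125$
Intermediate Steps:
$d{\left(N,v \right)} = \frac{5}{-3 + N + v}$ ($d{\left(N,v \right)} = \frac{5}{-3 + \left(N + v\right)} = \frac{5}{-3 + N + v}$)
$U{\left(X,Y \right)} = \frac{6 + X}{2 Y}$
$h = -11$ ($h = \left(-2\right) 3 - 5 = -6 - 5 = -11$)
$K = \frac{27}{4}$ ($K = \left(\frac{6 + 0}{2 \cdot 4} - 11\right) + 17 = \left(\frac{1}{2} \cdot \frac{1}{4} \cdot 6 - 11\right) + 17 = \left(\frac{3}{4} - 11\right) + 17 = - \frac{41}{4} + 17 = \frac{27}{4} \approx 6.75$)
$K d{\left(-11,2 \right)} = \frac{27 \frac{5}{-3 - 11 + 2}}{4} = \frac{27 \frac{5}{-12}}{4} = \frac{27 \cdot 5 \left(- \frac{1}{12}\right)}{4} = \frac{27}{4} \left(- \frac{5}{12}\right) = - \frac{45}{16}$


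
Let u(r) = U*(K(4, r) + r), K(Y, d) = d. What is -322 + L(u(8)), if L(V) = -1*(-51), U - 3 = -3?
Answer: -271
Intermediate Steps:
U = 0 (U = 3 - 3 = 0)
u(r) = 0 (u(r) = 0*(r + r) = 0*(2*r) = 0)
L(V) = 51
-322 + L(u(8)) = -322 + 51 = -271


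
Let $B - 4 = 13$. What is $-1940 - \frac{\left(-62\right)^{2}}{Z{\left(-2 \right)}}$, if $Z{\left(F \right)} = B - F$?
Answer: $- \frac{40704}{19} \approx -2142.3$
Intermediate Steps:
$B = 17$ ($B = 4 + 13 = 17$)
$Z{\left(F \right)} = 17 - F$
$-1940 - \frac{\left(-62\right)^{2}}{Z{\left(-2 \right)}} = -1940 - \frac{\left(-62\right)^{2}}{17 - -2} = -1940 - \frac{3844}{17 + 2} = -1940 - \frac{3844}{19} = - \frac{40704}{19}$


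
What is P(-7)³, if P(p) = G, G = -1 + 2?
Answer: 1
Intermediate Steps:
G = 1
P(p) = 1
P(-7)³ = 1³ = 1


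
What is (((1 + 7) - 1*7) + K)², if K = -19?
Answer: 324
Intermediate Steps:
(((1 + 7) - 1*7) + K)² = (((1 + 7) - 1*7) - 19)² = ((8 - 7) - 19)² = (1 - 19)² = (-18)² = 324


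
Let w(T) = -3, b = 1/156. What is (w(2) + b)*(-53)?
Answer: 24751/156 ≈ 158.66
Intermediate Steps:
b = 1/156 ≈ 0.0064103
(w(2) + b)*(-53) = (-3 + 1/156)*(-53) = -467/156*(-53) = 24751/156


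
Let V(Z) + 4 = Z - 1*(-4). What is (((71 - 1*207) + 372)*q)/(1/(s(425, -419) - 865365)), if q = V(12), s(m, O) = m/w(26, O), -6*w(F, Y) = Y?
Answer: -1026841810320/419 ≈ -2.4507e+9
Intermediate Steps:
w(F, Y) = -Y/6
V(Z) = Z (V(Z) = -4 + (Z - 1*(-4)) = -4 + (Z + 4) = -4 + (4 + Z) = Z)
s(m, O) = -6*m/O (s(m, O) = m/((-O/6)) = m*(-6/O) = -6*m/O)
q = 12
(((71 - 1*207) + 372)*q)/(1/(s(425, -419) - 865365)) = (((71 - 1*207) + 372)*12)/(1/(-6*425/(-419) - 865365)) = (((71 - 207) + 372)*12)/(1/(-6*425*(-1/419) - 865365)) = ((-136 + 372)*12)/(1/(2550/419 - 865365)) = (236*12)/(1/(-362585385/419)) = 2832/(-419/362585385) = 2832*(-362585385/419) = -1026841810320/419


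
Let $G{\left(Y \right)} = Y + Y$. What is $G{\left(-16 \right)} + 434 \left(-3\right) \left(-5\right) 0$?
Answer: $-32$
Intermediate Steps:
$G{\left(Y \right)} = 2 Y$
$G{\left(-16 \right)} + 434 \left(-3\right) \left(-5\right) 0 = 2 \left(-16\right) + 434 \left(-3\right) \left(-5\right) 0 = -32 + 434 \cdot 15 \cdot 0 = -32 + 434 \cdot 0 = -32 + 0 = -32$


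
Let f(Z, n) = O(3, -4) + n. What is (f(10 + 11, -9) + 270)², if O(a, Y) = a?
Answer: 69696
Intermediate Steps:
f(Z, n) = 3 + n
(f(10 + 11, -9) + 270)² = ((3 - 9) + 270)² = (-6 + 270)² = 264² = 69696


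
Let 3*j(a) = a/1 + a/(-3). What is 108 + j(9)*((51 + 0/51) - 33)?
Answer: 144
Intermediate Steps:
j(a) = 2*a/9 (j(a) = (a/1 + a/(-3))/3 = (a*1 + a*(-1/3))/3 = (a - a/3)/3 = (2*a/3)/3 = 2*a/9)
108 + j(9)*((51 + 0/51) - 33) = 108 + ((2/9)*9)*((51 + 0/51) - 33) = 108 + 2*((51 + 0*(1/51)) - 33) = 108 + 2*((51 + 0) - 33) = 108 + 2*(51 - 33) = 108 + 2*18 = 108 + 36 = 144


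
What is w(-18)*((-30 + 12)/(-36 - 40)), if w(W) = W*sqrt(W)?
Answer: -243*I*sqrt(2)/19 ≈ -18.087*I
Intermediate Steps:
w(W) = W**(3/2)
w(-18)*((-30 + 12)/(-36 - 40)) = (-18)**(3/2)*((-30 + 12)/(-36 - 40)) = (-54*I*sqrt(2))*(-18/(-76)) = (-54*I*sqrt(2))*(-18*(-1/76)) = -54*I*sqrt(2)*(9/38) = -243*I*sqrt(2)/19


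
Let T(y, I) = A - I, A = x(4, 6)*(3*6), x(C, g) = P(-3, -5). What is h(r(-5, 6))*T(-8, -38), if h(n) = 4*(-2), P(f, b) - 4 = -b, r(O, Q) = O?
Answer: -1600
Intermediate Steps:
P(f, b) = 4 - b
x(C, g) = 9 (x(C, g) = 4 - 1*(-5) = 4 + 5 = 9)
A = 162 (A = 9*(3*6) = 9*18 = 162)
T(y, I) = 162 - I
h(n) = -8
h(r(-5, 6))*T(-8, -38) = -8*(162 - 1*(-38)) = -8*(162 + 38) = -8*200 = -1600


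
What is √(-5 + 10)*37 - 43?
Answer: -43 + 37*√5 ≈ 39.734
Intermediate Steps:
√(-5 + 10)*37 - 43 = √5*37 - 43 = 37*√5 - 43 = -43 + 37*√5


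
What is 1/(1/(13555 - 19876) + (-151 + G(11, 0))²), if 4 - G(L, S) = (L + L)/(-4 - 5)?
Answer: 170667/3566310280 ≈ 4.7855e-5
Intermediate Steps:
G(L, S) = 4 + 2*L/9 (G(L, S) = 4 - (L + L)/(-4 - 5) = 4 - 2*L/(-9) = 4 - 2*L*(-1)/9 = 4 - (-2)*L/9 = 4 + 2*L/9)
1/(1/(13555 - 19876) + (-151 + G(11, 0))²) = 1/(1/(13555 - 19876) + (-151 + (4 + (2/9)*11))²) = 1/(1/(-6321) + (-151 + (4 + 22/9))²) = 1/(-1/6321 + (-151 + 58/9)²) = 1/(-1/6321 + (-1301/9)²) = 1/(-1/6321 + 1692601/81) = 1/(3566310280/170667) = 170667/3566310280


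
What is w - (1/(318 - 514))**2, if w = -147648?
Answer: -5672045569/38416 ≈ -1.4765e+5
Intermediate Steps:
w - (1/(318 - 514))**2 = -147648 - (1/(318 - 514))**2 = -147648 - (1/(-196))**2 = -147648 - (-1/196)**2 = -147648 - 1*1/38416 = -147648 - 1/38416 = -5672045569/38416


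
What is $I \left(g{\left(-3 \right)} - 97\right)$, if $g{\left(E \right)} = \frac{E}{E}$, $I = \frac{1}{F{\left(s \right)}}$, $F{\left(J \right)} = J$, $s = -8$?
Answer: $12$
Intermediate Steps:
$I = - \frac{1}{8}$ ($I = \frac{1}{-8} = - \frac{1}{8} \approx -0.125$)
$g{\left(E \right)} = 1$
$I \left(g{\left(-3 \right)} - 97\right) = - \frac{1 - 97}{8} = \left(- \frac{1}{8}\right) \left(-96\right) = 12$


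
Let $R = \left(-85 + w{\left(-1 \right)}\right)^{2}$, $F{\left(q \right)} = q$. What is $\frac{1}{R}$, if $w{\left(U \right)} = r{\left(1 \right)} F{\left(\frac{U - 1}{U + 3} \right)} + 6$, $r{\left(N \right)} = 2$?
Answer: $\frac{1}{6561} \approx 0.00015242$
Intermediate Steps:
$w{\left(U \right)} = 6 + \frac{2 \left(-1 + U\right)}{3 + U}$ ($w{\left(U \right)} = 2 \frac{U - 1}{U + 3} + 6 = 2 \frac{-1 + U}{3 + U} + 6 = \frac{2 \left(-1 + U\right)}{3 + U} + 6 = 6 + \frac{2 \left(-1 + U\right)}{3 + U}$)
$R = 6561$ ($R = \left(-85 + \frac{8 \left(2 - 1\right)}{3 - 1}\right)^{2} = \left(-85 + 8 \cdot \frac{1}{2} \cdot 1\right)^{2} = \left(-85 + 4\right)^{2} = \left(-81\right)^{2} = 6561$)
$\frac{1}{R} = \frac{1}{6561}$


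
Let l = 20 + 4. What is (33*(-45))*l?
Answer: -35640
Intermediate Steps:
l = 24
(33*(-45))*l = (33*(-45))*24 = -1485*24 = -35640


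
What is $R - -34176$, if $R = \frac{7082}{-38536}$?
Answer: $\frac{658499627}{19268} \approx 34176.0$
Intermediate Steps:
$R = - \frac{3541}{19268}$ ($R = 7082 \left(- \frac{1}{38536}\right) = - \frac{3541}{19268} \approx -0.18378$)
$R - -34176 = - \frac{3541}{19268} - -34176 = - \frac{3541}{19268} + 34176 = \frac{658499627}{19268}$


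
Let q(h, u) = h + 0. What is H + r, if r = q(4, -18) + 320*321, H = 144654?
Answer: 247378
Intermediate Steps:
q(h, u) = h
r = 102724 (r = 4 + 320*321 = 4 + 102720 = 102724)
H + r = 144654 + 102724 = 247378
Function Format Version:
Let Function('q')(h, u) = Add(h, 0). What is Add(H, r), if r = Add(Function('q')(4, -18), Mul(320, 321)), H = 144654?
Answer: 247378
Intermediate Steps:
Function('q')(h, u) = h
r = 102724 (r = Add(4, Mul(320, 321)) = Add(4, 102720) = 102724)
Add(H, r) = Add(144654, 102724) = 247378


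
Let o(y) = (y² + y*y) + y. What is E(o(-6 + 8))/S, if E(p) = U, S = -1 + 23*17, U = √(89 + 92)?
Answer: √181/390 ≈ 0.034496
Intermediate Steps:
o(y) = y + 2*y² (o(y) = (y² + y²) + y = 2*y² + y = y + 2*y²)
U = √181 ≈ 13.454
S = 390 (S = -1 + 391 = 390)
E(p) = √181
E(o(-6 + 8))/S = √181/390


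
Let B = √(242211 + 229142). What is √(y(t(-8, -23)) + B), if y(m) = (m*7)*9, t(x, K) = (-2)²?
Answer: √(252 + √471353) ≈ 30.636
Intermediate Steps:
t(x, K) = 4
y(m) = 63*m (y(m) = (7*m)*9 = 63*m)
B = √471353 ≈ 686.55
√(y(t(-8, -23)) + B) = √(63*4 + √471353) = √(252 + √471353)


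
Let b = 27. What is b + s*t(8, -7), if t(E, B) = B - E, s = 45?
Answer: -648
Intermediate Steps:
b + s*t(8, -7) = 27 + 45*(-7 - 1*8) = 27 + 45*(-7 - 8) = 27 + 45*(-15) = 27 - 675 = -648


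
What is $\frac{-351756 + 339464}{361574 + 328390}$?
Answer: $- \frac{3073}{172491} \approx -0.017815$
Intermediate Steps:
$\frac{-351756 + 339464}{361574 + 328390} = - \frac{12292}{689964} = \left(-12292\right) \frac{1}{689964} = - \frac{3073}{172491}$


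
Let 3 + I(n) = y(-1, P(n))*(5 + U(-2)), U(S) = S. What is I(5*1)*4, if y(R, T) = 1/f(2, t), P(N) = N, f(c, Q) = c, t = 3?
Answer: -6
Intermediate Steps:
y(R, T) = ½ (y(R, T) = 1/2 = ½)
I(n) = -3/2 (I(n) = -3 + (5 - 2)/2 = -3 + (½)*3 = -3 + 3/2 = -3/2)
I(5*1)*4 = -3/2*4 = -6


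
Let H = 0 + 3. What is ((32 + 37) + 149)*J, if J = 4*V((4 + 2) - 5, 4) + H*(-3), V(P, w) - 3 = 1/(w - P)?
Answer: 2834/3 ≈ 944.67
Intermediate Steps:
V(P, w) = 3 + 1/(w - P)
H = 3
J = 13/3 (J = 4*((-1 - 3*4 + 3*((4 + 2) - 5))/(((4 + 2) - 5) - 1*4)) + 3*(-3) = 4*((-1 - 12 + 3*(6 - 5))/((6 - 5) - 4)) - 9 = 4*((-1 - 12 + 3*1)/(1 - 4)) - 9 = 4*((-1 - 12 + 3)/(-3)) - 9 = 4*(-⅓*(-10)) - 9 = 4*(10/3) - 9 = 40/3 - 9 = 13/3 ≈ 4.3333)
((32 + 37) + 149)*J = ((32 + 37) + 149)*(13/3) = (69 + 149)*(13/3) = 218*(13/3) = 2834/3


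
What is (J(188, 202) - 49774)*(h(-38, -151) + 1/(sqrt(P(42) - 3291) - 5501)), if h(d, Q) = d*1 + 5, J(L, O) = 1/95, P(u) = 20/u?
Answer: 99172713277806363/60377261590 + 4728529*I*sqrt(1451121)/60377261590 ≈ 1.6426e+6 + 0.094342*I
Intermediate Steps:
J(L, O) = 1/95
h(d, Q) = 5 + d (h(d, Q) = d + 5 = 5 + d)
(J(188, 202) - 49774)*(h(-38, -151) + 1/(sqrt(P(42) - 3291) - 5501)) = (1/95 - 49774)*((5 - 38) + 1/(sqrt(20/42 - 3291) - 5501)) = -4728529*(-33 + 1/(sqrt(20*(1/42) - 3291) - 5501))/95 = -4728529*(-33 + 1/(sqrt(10/21 - 3291) - 5501))/95 = -4728529*(-33 + 1/(sqrt(-69101/21) - 5501))/95 = -4728529*(-33 + 1/(I*sqrt(1451121)/21 - 5501))/95 = -4728529*(-33 + 1/(-5501 + I*sqrt(1451121)/21))/95 = 156041457/95 - 4728529/(95*(-5501 + I*sqrt(1451121)/21))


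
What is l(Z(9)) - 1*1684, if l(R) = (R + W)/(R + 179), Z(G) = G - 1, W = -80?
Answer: -314980/187 ≈ -1684.4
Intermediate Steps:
Z(G) = -1 + G
l(R) = (-80 + R)/(179 + R) (l(R) = (R - 80)/(R + 179) = (-80 + R)/(179 + R))
l(Z(9)) - 1*1684 = (-80 + (-1 + 9))/(179 + (-1 + 9)) - 1*1684 = (-80 + 8)/(179 + 8) - 1684 = -72/187 - 1684 = -314980/187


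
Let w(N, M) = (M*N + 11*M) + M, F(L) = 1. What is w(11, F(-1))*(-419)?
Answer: -9637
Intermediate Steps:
w(N, M) = 12*M + M*N (w(N, M) = (11*M + M*N) + M = 12*M + M*N)
w(11, F(-1))*(-419) = (1*(12 + 11))*(-419) = (1*23)*(-419) = 23*(-419) = -9637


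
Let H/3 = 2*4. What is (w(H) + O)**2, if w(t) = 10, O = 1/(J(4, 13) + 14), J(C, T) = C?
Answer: 32761/324 ≈ 101.11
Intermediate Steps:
O = 1/18 (O = 1/(4 + 14) = 1/18 ≈ 0.055556)
H = 24 (H = 3*(2*4) = 3*8 = 24)
(w(H) + O)**2 = (10 + 1/18)**2 = (181/18)**2 = 32761/324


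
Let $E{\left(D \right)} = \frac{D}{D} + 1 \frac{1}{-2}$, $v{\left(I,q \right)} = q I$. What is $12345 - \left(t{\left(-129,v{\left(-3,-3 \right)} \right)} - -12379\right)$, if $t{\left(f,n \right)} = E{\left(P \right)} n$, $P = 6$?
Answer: $- \frac{77}{2} \approx -38.5$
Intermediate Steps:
$v{\left(I,q \right)} = I q$
$E{\left(D \right)} = \frac{1}{2}$ ($E{\left(D \right)} = 1 + 1 \left(- \frac{1}{2}\right) = 1 - \frac{1}{2} = \frac{1}{2}$)
$t{\left(f,n \right)} = \frac{n}{2}$
$12345 - \left(t{\left(-129,v{\left(-3,-3 \right)} \right)} - -12379\right) = 12345 - \left(\frac{\left(-3\right) \left(-3\right)}{2} - -12379\right) = 12345 - \left(\frac{1}{2} \cdot 9 + 12379\right) = 12345 - \left(\frac{9}{2} + 12379\right) = 12345 - \frac{24767}{2} = - \frac{77}{2}$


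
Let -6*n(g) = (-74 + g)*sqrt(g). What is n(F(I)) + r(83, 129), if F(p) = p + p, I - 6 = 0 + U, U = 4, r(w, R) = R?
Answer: 129 + 18*sqrt(5) ≈ 169.25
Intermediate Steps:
I = 10 (I = 6 + (0 + 4) = 6 + 4 = 10)
F(p) = 2*p
n(g) = -sqrt(g)*(-74 + g)/6 (n(g) = -(-74 + g)*sqrt(g)/6 = -sqrt(g)*(-74 + g)/6)
n(F(I)) + r(83, 129) = sqrt(2*10)*(74 - 2*10)/6 + 129 = sqrt(20)*(74 - 1*20)/6 + 129 = (2*sqrt(5))*(74 - 20)/6 + 129 = (1/6)*(2*sqrt(5))*54 + 129 = 18*sqrt(5) + 129 = 129 + 18*sqrt(5)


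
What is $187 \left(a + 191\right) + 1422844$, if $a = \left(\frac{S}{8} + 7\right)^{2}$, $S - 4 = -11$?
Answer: $\frac{93796891}{64} \approx 1.4656 \cdot 10^{6}$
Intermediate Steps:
$S = -7$ ($S = 4 - 11 = -7$)
$a = \frac{2401}{64}$ ($a = \left(- \frac{7}{8} + 7\right)^{2} = \left(\frac{49}{8}\right)^{2} = \frac{2401}{64} \approx 37.516$)
$187 \left(a + 191\right) + 1422844 = 187 \left(\frac{2401}{64} + 191\right) + 1422844 = 187 \cdot \frac{14625}{64} + 1422844 = \frac{2734875}{64} + 1422844 = \frac{93796891}{64}$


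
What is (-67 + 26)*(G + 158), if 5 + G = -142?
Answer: -451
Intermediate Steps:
G = -147 (G = -5 - 142 = -147)
(-67 + 26)*(G + 158) = (-67 + 26)*(-147 + 158) = -41*11 = -451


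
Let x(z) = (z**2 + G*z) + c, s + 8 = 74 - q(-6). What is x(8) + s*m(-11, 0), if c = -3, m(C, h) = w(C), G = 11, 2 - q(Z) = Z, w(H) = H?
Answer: -489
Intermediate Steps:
q(Z) = 2 - Z
s = 58 (s = -8 + (74 - (2 - 1*(-6))) = -8 + (74 - (2 + 6)) = -8 + (74 - 1*8) = -8 + (74 - 8) = -8 + 66 = 58)
m(C, h) = C
x(z) = -3 + z**2 + 11*z (x(z) = (z**2 + 11*z) - 3 = -3 + z**2 + 11*z)
x(8) + s*m(-11, 0) = (-3 + 8**2 + 11*8) + 58*(-11) = (-3 + 64 + 88) - 638 = 149 - 638 = -489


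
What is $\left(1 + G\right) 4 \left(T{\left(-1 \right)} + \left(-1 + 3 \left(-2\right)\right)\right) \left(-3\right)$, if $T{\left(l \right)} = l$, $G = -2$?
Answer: $-96$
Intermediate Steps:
$\left(1 + G\right) 4 \left(T{\left(-1 \right)} + \left(-1 + 3 \left(-2\right)\right)\right) \left(-3\right) = \left(1 - 2\right) 4 \left(-1 + \left(-1 + 3 \left(-2\right)\right)\right) \left(-3\right) = \left(-1\right) 4 \left(-1 - 7\right) \left(-3\right) = - 4 \left(-1 - 7\right) \left(-3\right) = - 4 \left(\left(-8\right) \left(-3\right)\right) = \left(-4\right) 24 = -96$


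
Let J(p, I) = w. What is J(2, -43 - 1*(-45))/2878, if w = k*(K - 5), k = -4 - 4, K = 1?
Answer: 16/1439 ≈ 0.011119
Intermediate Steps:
k = -8
w = 32 (w = -8*(1 - 5) = -8*(-4) = 32)
J(p, I) = 32
J(2, -43 - 1*(-45))/2878 = 32/2878 = 32*(1/2878) = 16/1439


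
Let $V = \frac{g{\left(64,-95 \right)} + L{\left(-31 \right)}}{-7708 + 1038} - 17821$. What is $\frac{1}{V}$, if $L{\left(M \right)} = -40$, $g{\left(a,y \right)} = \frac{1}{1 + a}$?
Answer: $- \frac{18850}{335925737} \approx -5.6114 \cdot 10^{-5}$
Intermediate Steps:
$V = - \frac{335925737}{18850}$ ($V = \frac{\frac{1}{1 + 64} - 40}{-7708 + 1038} - 17821 = \frac{\frac{1}{65} - 40}{-6670} - 17821 = \left(\frac{1}{65} - 40\right) \left(- \frac{1}{6670}\right) - 17821 = \left(- \frac{2599}{65}\right) \left(- \frac{1}{6670}\right) - 17821 = \frac{113}{18850} - 17821 = - \frac{335925737}{18850} \approx -17821.0$)
$\frac{1}{V} = \frac{1}{- \frac{335925737}{18850}} = - \frac{18850}{335925737}$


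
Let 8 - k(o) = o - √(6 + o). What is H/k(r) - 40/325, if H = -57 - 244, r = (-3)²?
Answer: -2811/130 - 43*√15/2 ≈ -104.89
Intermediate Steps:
r = 9
k(o) = 8 + √(6 + o) - o (k(o) = 8 - (o - √(6 + o)) = 8 + (√(6 + o) - o) = 8 + √(6 + o) - o)
H = -301
H/k(r) - 40/325 = -301/(8 + √(6 + 9) - 1*9) - 40/325 = -301/(8 + √15 - 9) - 40*1/325 = -301/(-1 + √15) - 8/65 = -8/65 - 301/(-1 + √15)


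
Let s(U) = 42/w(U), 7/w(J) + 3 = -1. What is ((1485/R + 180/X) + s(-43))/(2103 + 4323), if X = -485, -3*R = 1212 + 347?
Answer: -1372537/323919666 ≈ -0.0042373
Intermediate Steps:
R = -1559/3 (R = -(1212 + 347)/3 = -1/3*1559 = -1559/3 ≈ -519.67)
w(J) = -7/4 (w(J) = 7/(-3 - 1) = 7/(-4) = 7*(-1/4) = -7/4)
s(U) = -24 (s(U) = 42/(-7/4) = 42*(-4/7) = -24)
((1485/R + 180/X) + s(-43))/(2103 + 4323) = ((1485/(-1559/3) + 180/(-485)) - 24)/(2103 + 4323) = ((1485*(-3/1559) + 180*(-1/485)) - 24)/6426 = ((-4455/1559 - 36/97) - 24)*(1/6426) = (-488259/151223 - 24)*(1/6426) = -4117611/151223*1/6426 = -1372537/323919666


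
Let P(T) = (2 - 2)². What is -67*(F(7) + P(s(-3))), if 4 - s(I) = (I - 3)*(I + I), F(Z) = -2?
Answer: 134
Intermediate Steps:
s(I) = 4 - 2*I*(-3 + I) (s(I) = 4 - (I - 3)*(I + I) = 4 - (-3 + I)*2*I = 4 - 2*I*(-3 + I))
P(T) = 0 (P(T) = 0² = 0)
-67*(F(7) + P(s(-3))) = -67*(-2 + 0) = -67*(-2) = 134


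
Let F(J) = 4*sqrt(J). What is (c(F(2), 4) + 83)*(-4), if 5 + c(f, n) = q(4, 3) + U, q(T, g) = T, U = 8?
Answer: -360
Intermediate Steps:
c(f, n) = 7 (c(f, n) = -5 + (4 + 8) = -5 + 12 = 7)
(c(F(2), 4) + 83)*(-4) = (7 + 83)*(-4) = 90*(-4) = -360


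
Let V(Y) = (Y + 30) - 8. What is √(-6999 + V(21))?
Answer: 2*I*√1739 ≈ 83.403*I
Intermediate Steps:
V(Y) = 22 + Y (V(Y) = (30 + Y) - 8 = 22 + Y)
√(-6999 + V(21)) = √(-6999 + (22 + 21)) = √(-6999 + 43) = √(-6956) = 2*I*√1739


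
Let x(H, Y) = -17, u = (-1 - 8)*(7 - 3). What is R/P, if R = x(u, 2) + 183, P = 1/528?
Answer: 87648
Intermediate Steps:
u = -36 (u = -9*4 = -36)
P = 1/528 ≈ 0.0018939
R = 166 (R = -17 + 183 = 166)
R/P = 166/(1/528) = 166*528 = 87648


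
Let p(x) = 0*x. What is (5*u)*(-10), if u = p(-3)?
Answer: 0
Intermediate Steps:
p(x) = 0
u = 0
(5*u)*(-10) = (5*0)*(-10) = 0*(-10) = 0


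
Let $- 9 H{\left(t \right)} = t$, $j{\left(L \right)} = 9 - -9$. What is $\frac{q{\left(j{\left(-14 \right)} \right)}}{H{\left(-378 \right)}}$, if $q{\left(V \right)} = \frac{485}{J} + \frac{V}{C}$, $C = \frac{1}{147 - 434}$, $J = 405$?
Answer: $- \frac{418349}{3402} \approx -122.97$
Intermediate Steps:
$j{\left(L \right)} = 18$ ($j{\left(L \right)} = 9 + 9 = 18$)
$H{\left(t \right)} = - \frac{t}{9}$
$C = - \frac{1}{287}$ ($C = \frac{1}{-287} = - \frac{1}{287} \approx -0.0034843$)
$q{\left(V \right)} = \frac{97}{81} - 287 V$ ($q{\left(V \right)} = \frac{485}{405} + \frac{V}{- \frac{1}{287}} = 485 \cdot \frac{1}{405} + V \left(-287\right) = \frac{97}{81} - 287 V$)
$\frac{q{\left(j{\left(-14 \right)} \right)}}{H{\left(-378 \right)}} = \frac{\frac{97}{81} - 5166}{\left(- \frac{1}{9}\right) \left(-378\right)} = \frac{\frac{97}{81} - 5166}{42} = \left(- \frac{418349}{81}\right) \frac{1}{42} = - \frac{418349}{3402}$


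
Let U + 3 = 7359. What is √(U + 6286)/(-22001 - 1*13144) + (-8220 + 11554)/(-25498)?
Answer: -1667/12749 - √13642/35145 ≈ -0.13408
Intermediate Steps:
U = 7356 (U = -3 + 7359 = 7356)
√(U + 6286)/(-22001 - 1*13144) + (-8220 + 11554)/(-25498) = √(7356 + 6286)/(-22001 - 1*13144) + (-8220 + 11554)/(-25498) = √13642/(-22001 - 13144) + 3334*(-1/25498) = √13642/(-35145) - 1667/12749 = √13642*(-1/35145) - 1667/12749 = -√13642/35145 - 1667/12749 = -1667/12749 - √13642/35145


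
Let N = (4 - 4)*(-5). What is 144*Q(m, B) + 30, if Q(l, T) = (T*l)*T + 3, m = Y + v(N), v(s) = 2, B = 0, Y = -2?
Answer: 462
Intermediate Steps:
N = 0 (N = 0*(-5) = 0)
m = 0 (m = -2 + 2 = 0)
Q(l, T) = 3 + l*T**2 (Q(l, T) = l*T**2 + 3 = 3 + l*T**2)
144*Q(m, B) + 30 = 144*(3 + 0*0**2) + 30 = 144*(3 + 0*0) + 30 = 144*(3 + 0) + 30 = 144*3 + 30 = 432 + 30 = 462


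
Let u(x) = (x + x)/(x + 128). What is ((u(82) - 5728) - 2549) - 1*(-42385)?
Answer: 3581422/105 ≈ 34109.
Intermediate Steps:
u(x) = 2*x/(128 + x) (u(x) = (2*x)/(128 + x) = 2*x/(128 + x))
((u(82) - 5728) - 2549) - 1*(-42385) = ((2*82/(128 + 82) - 5728) - 2549) - 1*(-42385) = ((2*82/210 - 5728) - 2549) + 42385 = ((2*82*(1/210) - 5728) - 2549) + 42385 = ((82/105 - 5728) - 2549) + 42385 = (-601358/105 - 2549) + 42385 = -869003/105 + 42385 = 3581422/105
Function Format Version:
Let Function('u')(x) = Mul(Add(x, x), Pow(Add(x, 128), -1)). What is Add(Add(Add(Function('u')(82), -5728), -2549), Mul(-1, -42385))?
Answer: Rational(3581422, 105) ≈ 34109.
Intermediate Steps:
Function('u')(x) = Mul(2, x, Pow(Add(128, x), -1)) (Function('u')(x) = Mul(Mul(2, x), Pow(Add(128, x), -1)) = Mul(2, x, Pow(Add(128, x), -1)))
Add(Add(Add(Function('u')(82), -5728), -2549), Mul(-1, -42385)) = Add(Add(Add(Mul(2, 82, Pow(Add(128, 82), -1)), -5728), -2549), Mul(-1, -42385)) = Add(Add(Add(Mul(2, 82, Pow(210, -1)), -5728), -2549), 42385) = Add(Add(Add(Mul(2, 82, Rational(1, 210)), -5728), -2549), 42385) = Add(Add(Add(Rational(82, 105), -5728), -2549), 42385) = Add(Add(Rational(-601358, 105), -2549), 42385) = Add(Rational(-869003, 105), 42385) = Rational(3581422, 105)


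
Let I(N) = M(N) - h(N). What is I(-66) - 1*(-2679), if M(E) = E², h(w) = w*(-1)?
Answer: 6969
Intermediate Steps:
h(w) = -w
I(N) = N + N² (I(N) = N² - (-1)*N = N² + N = N + N²)
I(-66) - 1*(-2679) = -66*(1 - 66) - 1*(-2679) = -66*(-65) + 2679 = 4290 + 2679 = 6969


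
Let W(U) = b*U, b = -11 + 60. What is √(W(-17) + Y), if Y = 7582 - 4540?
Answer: 47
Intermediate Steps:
b = 49
Y = 3042
W(U) = 49*U
√(W(-17) + Y) = √(49*(-17) + 3042) = √(-833 + 3042) = √2209 = 47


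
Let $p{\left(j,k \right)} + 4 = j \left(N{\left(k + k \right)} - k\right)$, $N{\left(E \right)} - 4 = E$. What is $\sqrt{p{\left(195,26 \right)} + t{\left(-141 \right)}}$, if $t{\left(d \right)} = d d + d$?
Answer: $\sqrt{25586} \approx 159.96$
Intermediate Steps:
$N{\left(E \right)} = 4 + E$
$t{\left(d \right)} = d + d^{2}$ ($t{\left(d \right)} = d^{2} + d = d + d^{2}$)
$p{\left(j,k \right)} = -4 + j \left(4 + k\right)$ ($p{\left(j,k \right)} = -4 + j \left(\left(4 + \left(k + k\right)\right) - k\right) = -4 + j \left(\left(4 + 2 k\right) - k\right) = -4 + j \left(4 + k\right)$)
$\sqrt{p{\left(195,26 \right)} + t{\left(-141 \right)}} = \sqrt{\left(-4 + 4 \cdot 195 + 195 \cdot 26\right) - 141 \left(1 - 141\right)} = \sqrt{\left(-4 + 780 + 5070\right) - -19740} = \sqrt{5846 + 19740} = \sqrt{25586}$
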